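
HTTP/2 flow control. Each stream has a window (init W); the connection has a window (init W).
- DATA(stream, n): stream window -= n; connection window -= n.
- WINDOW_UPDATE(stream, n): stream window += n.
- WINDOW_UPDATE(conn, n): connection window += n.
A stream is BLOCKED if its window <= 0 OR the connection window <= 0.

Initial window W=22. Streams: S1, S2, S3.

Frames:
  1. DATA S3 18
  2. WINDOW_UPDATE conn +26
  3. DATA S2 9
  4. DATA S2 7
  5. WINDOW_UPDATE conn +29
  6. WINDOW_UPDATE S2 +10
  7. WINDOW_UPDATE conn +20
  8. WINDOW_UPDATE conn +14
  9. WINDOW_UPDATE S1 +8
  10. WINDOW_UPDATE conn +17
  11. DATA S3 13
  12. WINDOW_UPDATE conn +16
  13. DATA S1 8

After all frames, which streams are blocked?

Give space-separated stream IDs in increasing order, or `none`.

Op 1: conn=4 S1=22 S2=22 S3=4 blocked=[]
Op 2: conn=30 S1=22 S2=22 S3=4 blocked=[]
Op 3: conn=21 S1=22 S2=13 S3=4 blocked=[]
Op 4: conn=14 S1=22 S2=6 S3=4 blocked=[]
Op 5: conn=43 S1=22 S2=6 S3=4 blocked=[]
Op 6: conn=43 S1=22 S2=16 S3=4 blocked=[]
Op 7: conn=63 S1=22 S2=16 S3=4 blocked=[]
Op 8: conn=77 S1=22 S2=16 S3=4 blocked=[]
Op 9: conn=77 S1=30 S2=16 S3=4 blocked=[]
Op 10: conn=94 S1=30 S2=16 S3=4 blocked=[]
Op 11: conn=81 S1=30 S2=16 S3=-9 blocked=[3]
Op 12: conn=97 S1=30 S2=16 S3=-9 blocked=[3]
Op 13: conn=89 S1=22 S2=16 S3=-9 blocked=[3]

Answer: S3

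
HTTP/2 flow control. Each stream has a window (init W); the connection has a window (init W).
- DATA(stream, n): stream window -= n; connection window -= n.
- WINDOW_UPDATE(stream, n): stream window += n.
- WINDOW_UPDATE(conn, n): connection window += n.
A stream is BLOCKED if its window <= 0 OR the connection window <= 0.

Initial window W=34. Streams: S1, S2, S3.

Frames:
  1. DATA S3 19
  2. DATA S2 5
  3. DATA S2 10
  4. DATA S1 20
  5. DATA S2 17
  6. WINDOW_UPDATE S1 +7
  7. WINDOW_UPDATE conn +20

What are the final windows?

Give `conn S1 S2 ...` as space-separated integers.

Op 1: conn=15 S1=34 S2=34 S3=15 blocked=[]
Op 2: conn=10 S1=34 S2=29 S3=15 blocked=[]
Op 3: conn=0 S1=34 S2=19 S3=15 blocked=[1, 2, 3]
Op 4: conn=-20 S1=14 S2=19 S3=15 blocked=[1, 2, 3]
Op 5: conn=-37 S1=14 S2=2 S3=15 blocked=[1, 2, 3]
Op 6: conn=-37 S1=21 S2=2 S3=15 blocked=[1, 2, 3]
Op 7: conn=-17 S1=21 S2=2 S3=15 blocked=[1, 2, 3]

Answer: -17 21 2 15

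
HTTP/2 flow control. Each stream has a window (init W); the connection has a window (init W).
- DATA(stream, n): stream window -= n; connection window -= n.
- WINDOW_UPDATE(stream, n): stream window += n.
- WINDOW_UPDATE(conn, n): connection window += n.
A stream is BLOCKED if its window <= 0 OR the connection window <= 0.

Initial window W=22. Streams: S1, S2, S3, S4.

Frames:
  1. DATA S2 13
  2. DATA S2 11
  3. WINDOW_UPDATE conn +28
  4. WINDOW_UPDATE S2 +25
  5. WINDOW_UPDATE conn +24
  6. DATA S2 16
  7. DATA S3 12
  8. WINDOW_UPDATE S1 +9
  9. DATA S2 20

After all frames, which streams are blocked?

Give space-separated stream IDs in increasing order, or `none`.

Op 1: conn=9 S1=22 S2=9 S3=22 S4=22 blocked=[]
Op 2: conn=-2 S1=22 S2=-2 S3=22 S4=22 blocked=[1, 2, 3, 4]
Op 3: conn=26 S1=22 S2=-2 S3=22 S4=22 blocked=[2]
Op 4: conn=26 S1=22 S2=23 S3=22 S4=22 blocked=[]
Op 5: conn=50 S1=22 S2=23 S3=22 S4=22 blocked=[]
Op 6: conn=34 S1=22 S2=7 S3=22 S4=22 blocked=[]
Op 7: conn=22 S1=22 S2=7 S3=10 S4=22 blocked=[]
Op 8: conn=22 S1=31 S2=7 S3=10 S4=22 blocked=[]
Op 9: conn=2 S1=31 S2=-13 S3=10 S4=22 blocked=[2]

Answer: S2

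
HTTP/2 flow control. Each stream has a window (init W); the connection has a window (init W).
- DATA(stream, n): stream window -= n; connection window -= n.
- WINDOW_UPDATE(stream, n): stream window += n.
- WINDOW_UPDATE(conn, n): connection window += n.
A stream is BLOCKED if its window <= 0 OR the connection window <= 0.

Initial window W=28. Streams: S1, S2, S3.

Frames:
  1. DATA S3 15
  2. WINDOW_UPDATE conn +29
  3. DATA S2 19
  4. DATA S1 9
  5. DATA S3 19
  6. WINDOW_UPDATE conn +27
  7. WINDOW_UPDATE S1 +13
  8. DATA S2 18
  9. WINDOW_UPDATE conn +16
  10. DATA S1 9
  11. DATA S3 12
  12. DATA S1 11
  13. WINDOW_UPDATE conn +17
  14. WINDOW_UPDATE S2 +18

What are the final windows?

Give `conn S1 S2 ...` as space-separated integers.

Op 1: conn=13 S1=28 S2=28 S3=13 blocked=[]
Op 2: conn=42 S1=28 S2=28 S3=13 blocked=[]
Op 3: conn=23 S1=28 S2=9 S3=13 blocked=[]
Op 4: conn=14 S1=19 S2=9 S3=13 blocked=[]
Op 5: conn=-5 S1=19 S2=9 S3=-6 blocked=[1, 2, 3]
Op 6: conn=22 S1=19 S2=9 S3=-6 blocked=[3]
Op 7: conn=22 S1=32 S2=9 S3=-6 blocked=[3]
Op 8: conn=4 S1=32 S2=-9 S3=-6 blocked=[2, 3]
Op 9: conn=20 S1=32 S2=-9 S3=-6 blocked=[2, 3]
Op 10: conn=11 S1=23 S2=-9 S3=-6 blocked=[2, 3]
Op 11: conn=-1 S1=23 S2=-9 S3=-18 blocked=[1, 2, 3]
Op 12: conn=-12 S1=12 S2=-9 S3=-18 blocked=[1, 2, 3]
Op 13: conn=5 S1=12 S2=-9 S3=-18 blocked=[2, 3]
Op 14: conn=5 S1=12 S2=9 S3=-18 blocked=[3]

Answer: 5 12 9 -18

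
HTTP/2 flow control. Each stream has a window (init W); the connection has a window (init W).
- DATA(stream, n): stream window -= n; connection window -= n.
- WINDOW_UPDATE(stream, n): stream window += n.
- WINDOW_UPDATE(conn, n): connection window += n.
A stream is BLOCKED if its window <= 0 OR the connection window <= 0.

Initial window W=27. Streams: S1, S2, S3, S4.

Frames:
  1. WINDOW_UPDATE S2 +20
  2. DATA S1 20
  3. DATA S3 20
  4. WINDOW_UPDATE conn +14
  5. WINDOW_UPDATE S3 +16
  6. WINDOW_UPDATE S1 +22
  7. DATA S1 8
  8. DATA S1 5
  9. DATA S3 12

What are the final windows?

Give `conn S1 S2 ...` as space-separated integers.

Answer: -24 16 47 11 27

Derivation:
Op 1: conn=27 S1=27 S2=47 S3=27 S4=27 blocked=[]
Op 2: conn=7 S1=7 S2=47 S3=27 S4=27 blocked=[]
Op 3: conn=-13 S1=7 S2=47 S3=7 S4=27 blocked=[1, 2, 3, 4]
Op 4: conn=1 S1=7 S2=47 S3=7 S4=27 blocked=[]
Op 5: conn=1 S1=7 S2=47 S3=23 S4=27 blocked=[]
Op 6: conn=1 S1=29 S2=47 S3=23 S4=27 blocked=[]
Op 7: conn=-7 S1=21 S2=47 S3=23 S4=27 blocked=[1, 2, 3, 4]
Op 8: conn=-12 S1=16 S2=47 S3=23 S4=27 blocked=[1, 2, 3, 4]
Op 9: conn=-24 S1=16 S2=47 S3=11 S4=27 blocked=[1, 2, 3, 4]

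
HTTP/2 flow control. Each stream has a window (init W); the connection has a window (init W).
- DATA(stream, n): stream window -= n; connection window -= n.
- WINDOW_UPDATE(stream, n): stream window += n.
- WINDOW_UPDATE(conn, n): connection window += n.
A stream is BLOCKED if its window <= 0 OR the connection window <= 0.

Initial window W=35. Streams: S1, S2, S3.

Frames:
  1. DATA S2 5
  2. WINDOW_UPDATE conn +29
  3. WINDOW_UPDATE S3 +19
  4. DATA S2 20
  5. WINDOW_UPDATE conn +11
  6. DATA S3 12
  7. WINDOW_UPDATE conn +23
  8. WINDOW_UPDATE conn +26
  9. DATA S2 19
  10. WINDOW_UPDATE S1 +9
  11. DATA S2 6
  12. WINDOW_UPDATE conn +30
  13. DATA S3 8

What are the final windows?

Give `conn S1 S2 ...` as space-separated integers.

Answer: 84 44 -15 34

Derivation:
Op 1: conn=30 S1=35 S2=30 S3=35 blocked=[]
Op 2: conn=59 S1=35 S2=30 S3=35 blocked=[]
Op 3: conn=59 S1=35 S2=30 S3=54 blocked=[]
Op 4: conn=39 S1=35 S2=10 S3=54 blocked=[]
Op 5: conn=50 S1=35 S2=10 S3=54 blocked=[]
Op 6: conn=38 S1=35 S2=10 S3=42 blocked=[]
Op 7: conn=61 S1=35 S2=10 S3=42 blocked=[]
Op 8: conn=87 S1=35 S2=10 S3=42 blocked=[]
Op 9: conn=68 S1=35 S2=-9 S3=42 blocked=[2]
Op 10: conn=68 S1=44 S2=-9 S3=42 blocked=[2]
Op 11: conn=62 S1=44 S2=-15 S3=42 blocked=[2]
Op 12: conn=92 S1=44 S2=-15 S3=42 blocked=[2]
Op 13: conn=84 S1=44 S2=-15 S3=34 blocked=[2]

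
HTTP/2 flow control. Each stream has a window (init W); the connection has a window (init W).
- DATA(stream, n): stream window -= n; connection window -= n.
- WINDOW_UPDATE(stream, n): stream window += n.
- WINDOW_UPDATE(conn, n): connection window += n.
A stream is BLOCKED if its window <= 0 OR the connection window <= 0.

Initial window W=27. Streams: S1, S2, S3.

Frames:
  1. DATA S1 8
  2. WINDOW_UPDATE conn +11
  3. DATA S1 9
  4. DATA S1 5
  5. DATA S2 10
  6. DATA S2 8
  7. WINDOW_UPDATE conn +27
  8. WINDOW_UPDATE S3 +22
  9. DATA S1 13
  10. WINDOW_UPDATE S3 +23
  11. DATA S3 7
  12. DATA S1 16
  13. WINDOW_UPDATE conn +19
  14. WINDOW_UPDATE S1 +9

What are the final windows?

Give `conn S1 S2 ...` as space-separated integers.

Op 1: conn=19 S1=19 S2=27 S3=27 blocked=[]
Op 2: conn=30 S1=19 S2=27 S3=27 blocked=[]
Op 3: conn=21 S1=10 S2=27 S3=27 blocked=[]
Op 4: conn=16 S1=5 S2=27 S3=27 blocked=[]
Op 5: conn=6 S1=5 S2=17 S3=27 blocked=[]
Op 6: conn=-2 S1=5 S2=9 S3=27 blocked=[1, 2, 3]
Op 7: conn=25 S1=5 S2=9 S3=27 blocked=[]
Op 8: conn=25 S1=5 S2=9 S3=49 blocked=[]
Op 9: conn=12 S1=-8 S2=9 S3=49 blocked=[1]
Op 10: conn=12 S1=-8 S2=9 S3=72 blocked=[1]
Op 11: conn=5 S1=-8 S2=9 S3=65 blocked=[1]
Op 12: conn=-11 S1=-24 S2=9 S3=65 blocked=[1, 2, 3]
Op 13: conn=8 S1=-24 S2=9 S3=65 blocked=[1]
Op 14: conn=8 S1=-15 S2=9 S3=65 blocked=[1]

Answer: 8 -15 9 65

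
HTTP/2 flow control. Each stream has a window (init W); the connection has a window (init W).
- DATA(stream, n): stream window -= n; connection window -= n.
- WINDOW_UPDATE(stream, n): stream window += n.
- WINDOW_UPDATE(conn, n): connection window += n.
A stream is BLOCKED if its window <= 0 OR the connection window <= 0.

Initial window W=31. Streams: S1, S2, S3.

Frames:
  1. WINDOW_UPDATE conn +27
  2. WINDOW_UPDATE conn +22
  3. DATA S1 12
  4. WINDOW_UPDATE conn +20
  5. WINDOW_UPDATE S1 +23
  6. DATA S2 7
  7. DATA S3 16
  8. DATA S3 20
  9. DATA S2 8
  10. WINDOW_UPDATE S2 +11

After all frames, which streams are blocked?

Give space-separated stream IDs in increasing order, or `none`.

Answer: S3

Derivation:
Op 1: conn=58 S1=31 S2=31 S3=31 blocked=[]
Op 2: conn=80 S1=31 S2=31 S3=31 blocked=[]
Op 3: conn=68 S1=19 S2=31 S3=31 blocked=[]
Op 4: conn=88 S1=19 S2=31 S3=31 blocked=[]
Op 5: conn=88 S1=42 S2=31 S3=31 blocked=[]
Op 6: conn=81 S1=42 S2=24 S3=31 blocked=[]
Op 7: conn=65 S1=42 S2=24 S3=15 blocked=[]
Op 8: conn=45 S1=42 S2=24 S3=-5 blocked=[3]
Op 9: conn=37 S1=42 S2=16 S3=-5 blocked=[3]
Op 10: conn=37 S1=42 S2=27 S3=-5 blocked=[3]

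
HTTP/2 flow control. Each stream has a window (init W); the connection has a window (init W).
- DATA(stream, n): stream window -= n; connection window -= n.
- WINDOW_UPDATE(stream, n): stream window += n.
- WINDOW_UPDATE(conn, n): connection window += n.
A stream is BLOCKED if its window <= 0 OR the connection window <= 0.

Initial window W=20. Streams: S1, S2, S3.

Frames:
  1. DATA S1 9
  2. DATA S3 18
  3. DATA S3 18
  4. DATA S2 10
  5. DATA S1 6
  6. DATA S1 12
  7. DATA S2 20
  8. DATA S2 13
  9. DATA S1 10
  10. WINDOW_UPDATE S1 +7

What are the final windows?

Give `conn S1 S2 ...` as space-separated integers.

Answer: -96 -10 -23 -16

Derivation:
Op 1: conn=11 S1=11 S2=20 S3=20 blocked=[]
Op 2: conn=-7 S1=11 S2=20 S3=2 blocked=[1, 2, 3]
Op 3: conn=-25 S1=11 S2=20 S3=-16 blocked=[1, 2, 3]
Op 4: conn=-35 S1=11 S2=10 S3=-16 blocked=[1, 2, 3]
Op 5: conn=-41 S1=5 S2=10 S3=-16 blocked=[1, 2, 3]
Op 6: conn=-53 S1=-7 S2=10 S3=-16 blocked=[1, 2, 3]
Op 7: conn=-73 S1=-7 S2=-10 S3=-16 blocked=[1, 2, 3]
Op 8: conn=-86 S1=-7 S2=-23 S3=-16 blocked=[1, 2, 3]
Op 9: conn=-96 S1=-17 S2=-23 S3=-16 blocked=[1, 2, 3]
Op 10: conn=-96 S1=-10 S2=-23 S3=-16 blocked=[1, 2, 3]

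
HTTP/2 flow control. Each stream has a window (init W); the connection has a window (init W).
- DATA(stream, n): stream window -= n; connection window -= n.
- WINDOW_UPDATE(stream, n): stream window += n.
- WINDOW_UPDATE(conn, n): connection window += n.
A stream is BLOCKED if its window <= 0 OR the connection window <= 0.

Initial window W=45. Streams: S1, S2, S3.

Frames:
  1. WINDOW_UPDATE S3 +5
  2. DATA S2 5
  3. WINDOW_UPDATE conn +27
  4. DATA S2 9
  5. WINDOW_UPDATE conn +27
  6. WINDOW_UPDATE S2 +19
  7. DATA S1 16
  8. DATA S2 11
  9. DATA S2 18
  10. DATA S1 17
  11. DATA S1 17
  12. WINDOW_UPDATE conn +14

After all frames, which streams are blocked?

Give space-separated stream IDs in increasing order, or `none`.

Answer: S1

Derivation:
Op 1: conn=45 S1=45 S2=45 S3=50 blocked=[]
Op 2: conn=40 S1=45 S2=40 S3=50 blocked=[]
Op 3: conn=67 S1=45 S2=40 S3=50 blocked=[]
Op 4: conn=58 S1=45 S2=31 S3=50 blocked=[]
Op 5: conn=85 S1=45 S2=31 S3=50 blocked=[]
Op 6: conn=85 S1=45 S2=50 S3=50 blocked=[]
Op 7: conn=69 S1=29 S2=50 S3=50 blocked=[]
Op 8: conn=58 S1=29 S2=39 S3=50 blocked=[]
Op 9: conn=40 S1=29 S2=21 S3=50 blocked=[]
Op 10: conn=23 S1=12 S2=21 S3=50 blocked=[]
Op 11: conn=6 S1=-5 S2=21 S3=50 blocked=[1]
Op 12: conn=20 S1=-5 S2=21 S3=50 blocked=[1]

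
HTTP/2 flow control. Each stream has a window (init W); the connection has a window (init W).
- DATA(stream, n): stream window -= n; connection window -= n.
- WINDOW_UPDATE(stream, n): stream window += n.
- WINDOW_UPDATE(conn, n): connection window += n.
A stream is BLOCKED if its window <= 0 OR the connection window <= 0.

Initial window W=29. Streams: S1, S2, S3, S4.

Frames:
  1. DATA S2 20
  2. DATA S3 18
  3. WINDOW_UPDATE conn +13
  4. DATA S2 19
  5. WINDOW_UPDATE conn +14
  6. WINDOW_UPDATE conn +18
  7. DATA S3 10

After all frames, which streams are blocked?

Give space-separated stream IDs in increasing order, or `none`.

Answer: S2

Derivation:
Op 1: conn=9 S1=29 S2=9 S3=29 S4=29 blocked=[]
Op 2: conn=-9 S1=29 S2=9 S3=11 S4=29 blocked=[1, 2, 3, 4]
Op 3: conn=4 S1=29 S2=9 S3=11 S4=29 blocked=[]
Op 4: conn=-15 S1=29 S2=-10 S3=11 S4=29 blocked=[1, 2, 3, 4]
Op 5: conn=-1 S1=29 S2=-10 S3=11 S4=29 blocked=[1, 2, 3, 4]
Op 6: conn=17 S1=29 S2=-10 S3=11 S4=29 blocked=[2]
Op 7: conn=7 S1=29 S2=-10 S3=1 S4=29 blocked=[2]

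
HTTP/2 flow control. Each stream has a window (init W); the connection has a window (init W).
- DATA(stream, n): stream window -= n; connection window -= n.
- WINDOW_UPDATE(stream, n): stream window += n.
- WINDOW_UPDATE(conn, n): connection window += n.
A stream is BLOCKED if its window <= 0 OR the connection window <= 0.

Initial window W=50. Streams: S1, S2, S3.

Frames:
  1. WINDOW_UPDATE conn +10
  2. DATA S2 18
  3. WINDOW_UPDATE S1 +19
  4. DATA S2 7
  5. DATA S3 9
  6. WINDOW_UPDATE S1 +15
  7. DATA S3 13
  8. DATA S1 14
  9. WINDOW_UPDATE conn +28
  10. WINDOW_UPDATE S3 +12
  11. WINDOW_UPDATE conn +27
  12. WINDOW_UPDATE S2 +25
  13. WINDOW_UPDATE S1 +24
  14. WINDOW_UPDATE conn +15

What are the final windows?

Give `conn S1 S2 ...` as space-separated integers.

Op 1: conn=60 S1=50 S2=50 S3=50 blocked=[]
Op 2: conn=42 S1=50 S2=32 S3=50 blocked=[]
Op 3: conn=42 S1=69 S2=32 S3=50 blocked=[]
Op 4: conn=35 S1=69 S2=25 S3=50 blocked=[]
Op 5: conn=26 S1=69 S2=25 S3=41 blocked=[]
Op 6: conn=26 S1=84 S2=25 S3=41 blocked=[]
Op 7: conn=13 S1=84 S2=25 S3=28 blocked=[]
Op 8: conn=-1 S1=70 S2=25 S3=28 blocked=[1, 2, 3]
Op 9: conn=27 S1=70 S2=25 S3=28 blocked=[]
Op 10: conn=27 S1=70 S2=25 S3=40 blocked=[]
Op 11: conn=54 S1=70 S2=25 S3=40 blocked=[]
Op 12: conn=54 S1=70 S2=50 S3=40 blocked=[]
Op 13: conn=54 S1=94 S2=50 S3=40 blocked=[]
Op 14: conn=69 S1=94 S2=50 S3=40 blocked=[]

Answer: 69 94 50 40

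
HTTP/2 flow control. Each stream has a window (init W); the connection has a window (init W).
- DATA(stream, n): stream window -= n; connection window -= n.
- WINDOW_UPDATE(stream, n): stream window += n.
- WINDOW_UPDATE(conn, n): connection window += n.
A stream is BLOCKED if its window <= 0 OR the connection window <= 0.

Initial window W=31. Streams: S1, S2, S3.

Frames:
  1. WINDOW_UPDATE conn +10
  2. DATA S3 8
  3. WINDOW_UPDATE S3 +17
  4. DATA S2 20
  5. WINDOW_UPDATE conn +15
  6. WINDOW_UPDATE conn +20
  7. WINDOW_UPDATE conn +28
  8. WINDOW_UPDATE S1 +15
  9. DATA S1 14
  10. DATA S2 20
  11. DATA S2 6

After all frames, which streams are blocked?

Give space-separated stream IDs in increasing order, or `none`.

Op 1: conn=41 S1=31 S2=31 S3=31 blocked=[]
Op 2: conn=33 S1=31 S2=31 S3=23 blocked=[]
Op 3: conn=33 S1=31 S2=31 S3=40 blocked=[]
Op 4: conn=13 S1=31 S2=11 S3=40 blocked=[]
Op 5: conn=28 S1=31 S2=11 S3=40 blocked=[]
Op 6: conn=48 S1=31 S2=11 S3=40 blocked=[]
Op 7: conn=76 S1=31 S2=11 S3=40 blocked=[]
Op 8: conn=76 S1=46 S2=11 S3=40 blocked=[]
Op 9: conn=62 S1=32 S2=11 S3=40 blocked=[]
Op 10: conn=42 S1=32 S2=-9 S3=40 blocked=[2]
Op 11: conn=36 S1=32 S2=-15 S3=40 blocked=[2]

Answer: S2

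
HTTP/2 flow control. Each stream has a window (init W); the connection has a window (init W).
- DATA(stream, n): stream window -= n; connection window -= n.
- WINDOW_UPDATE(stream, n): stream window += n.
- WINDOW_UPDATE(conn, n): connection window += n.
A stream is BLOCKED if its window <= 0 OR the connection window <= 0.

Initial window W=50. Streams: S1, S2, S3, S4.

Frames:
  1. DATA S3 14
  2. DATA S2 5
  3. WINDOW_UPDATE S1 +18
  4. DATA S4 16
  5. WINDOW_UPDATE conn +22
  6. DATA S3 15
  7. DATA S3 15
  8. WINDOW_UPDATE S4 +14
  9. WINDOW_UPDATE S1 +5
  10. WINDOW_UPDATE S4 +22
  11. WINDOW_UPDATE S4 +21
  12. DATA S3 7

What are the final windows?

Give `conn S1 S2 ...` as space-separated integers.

Op 1: conn=36 S1=50 S2=50 S3=36 S4=50 blocked=[]
Op 2: conn=31 S1=50 S2=45 S3=36 S4=50 blocked=[]
Op 3: conn=31 S1=68 S2=45 S3=36 S4=50 blocked=[]
Op 4: conn=15 S1=68 S2=45 S3=36 S4=34 blocked=[]
Op 5: conn=37 S1=68 S2=45 S3=36 S4=34 blocked=[]
Op 6: conn=22 S1=68 S2=45 S3=21 S4=34 blocked=[]
Op 7: conn=7 S1=68 S2=45 S3=6 S4=34 blocked=[]
Op 8: conn=7 S1=68 S2=45 S3=6 S4=48 blocked=[]
Op 9: conn=7 S1=73 S2=45 S3=6 S4=48 blocked=[]
Op 10: conn=7 S1=73 S2=45 S3=6 S4=70 blocked=[]
Op 11: conn=7 S1=73 S2=45 S3=6 S4=91 blocked=[]
Op 12: conn=0 S1=73 S2=45 S3=-1 S4=91 blocked=[1, 2, 3, 4]

Answer: 0 73 45 -1 91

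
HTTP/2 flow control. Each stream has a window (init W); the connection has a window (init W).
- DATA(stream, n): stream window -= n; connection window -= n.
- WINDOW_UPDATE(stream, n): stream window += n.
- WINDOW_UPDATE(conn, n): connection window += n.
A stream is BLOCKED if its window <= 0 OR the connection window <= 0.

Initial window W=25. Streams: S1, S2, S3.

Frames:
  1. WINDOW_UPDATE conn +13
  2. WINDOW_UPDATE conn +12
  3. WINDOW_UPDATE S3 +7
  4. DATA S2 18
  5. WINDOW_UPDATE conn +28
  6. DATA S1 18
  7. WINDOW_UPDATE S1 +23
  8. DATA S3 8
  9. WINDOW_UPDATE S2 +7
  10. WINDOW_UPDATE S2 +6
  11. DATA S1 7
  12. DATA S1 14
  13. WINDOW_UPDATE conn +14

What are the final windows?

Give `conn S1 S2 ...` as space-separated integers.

Answer: 27 9 20 24

Derivation:
Op 1: conn=38 S1=25 S2=25 S3=25 blocked=[]
Op 2: conn=50 S1=25 S2=25 S3=25 blocked=[]
Op 3: conn=50 S1=25 S2=25 S3=32 blocked=[]
Op 4: conn=32 S1=25 S2=7 S3=32 blocked=[]
Op 5: conn=60 S1=25 S2=7 S3=32 blocked=[]
Op 6: conn=42 S1=7 S2=7 S3=32 blocked=[]
Op 7: conn=42 S1=30 S2=7 S3=32 blocked=[]
Op 8: conn=34 S1=30 S2=7 S3=24 blocked=[]
Op 9: conn=34 S1=30 S2=14 S3=24 blocked=[]
Op 10: conn=34 S1=30 S2=20 S3=24 blocked=[]
Op 11: conn=27 S1=23 S2=20 S3=24 blocked=[]
Op 12: conn=13 S1=9 S2=20 S3=24 blocked=[]
Op 13: conn=27 S1=9 S2=20 S3=24 blocked=[]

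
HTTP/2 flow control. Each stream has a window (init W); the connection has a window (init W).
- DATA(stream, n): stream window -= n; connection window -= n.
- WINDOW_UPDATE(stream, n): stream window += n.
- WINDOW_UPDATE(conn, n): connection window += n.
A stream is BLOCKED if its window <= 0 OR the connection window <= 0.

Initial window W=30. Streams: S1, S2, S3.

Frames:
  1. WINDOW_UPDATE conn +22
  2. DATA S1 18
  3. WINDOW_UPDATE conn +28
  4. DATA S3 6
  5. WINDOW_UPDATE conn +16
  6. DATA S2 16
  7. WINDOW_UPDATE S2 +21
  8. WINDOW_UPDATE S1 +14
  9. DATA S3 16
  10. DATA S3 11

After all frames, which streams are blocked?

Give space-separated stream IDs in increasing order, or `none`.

Answer: S3

Derivation:
Op 1: conn=52 S1=30 S2=30 S3=30 blocked=[]
Op 2: conn=34 S1=12 S2=30 S3=30 blocked=[]
Op 3: conn=62 S1=12 S2=30 S3=30 blocked=[]
Op 4: conn=56 S1=12 S2=30 S3=24 blocked=[]
Op 5: conn=72 S1=12 S2=30 S3=24 blocked=[]
Op 6: conn=56 S1=12 S2=14 S3=24 blocked=[]
Op 7: conn=56 S1=12 S2=35 S3=24 blocked=[]
Op 8: conn=56 S1=26 S2=35 S3=24 blocked=[]
Op 9: conn=40 S1=26 S2=35 S3=8 blocked=[]
Op 10: conn=29 S1=26 S2=35 S3=-3 blocked=[3]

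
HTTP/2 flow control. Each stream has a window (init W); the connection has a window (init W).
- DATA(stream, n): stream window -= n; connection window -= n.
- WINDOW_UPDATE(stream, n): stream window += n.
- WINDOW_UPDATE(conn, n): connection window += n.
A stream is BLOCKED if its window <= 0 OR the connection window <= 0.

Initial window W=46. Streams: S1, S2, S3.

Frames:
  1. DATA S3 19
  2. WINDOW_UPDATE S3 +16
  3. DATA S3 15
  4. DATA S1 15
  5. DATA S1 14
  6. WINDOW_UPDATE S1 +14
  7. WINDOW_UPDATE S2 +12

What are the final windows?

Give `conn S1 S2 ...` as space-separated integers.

Answer: -17 31 58 28

Derivation:
Op 1: conn=27 S1=46 S2=46 S3=27 blocked=[]
Op 2: conn=27 S1=46 S2=46 S3=43 blocked=[]
Op 3: conn=12 S1=46 S2=46 S3=28 blocked=[]
Op 4: conn=-3 S1=31 S2=46 S3=28 blocked=[1, 2, 3]
Op 5: conn=-17 S1=17 S2=46 S3=28 blocked=[1, 2, 3]
Op 6: conn=-17 S1=31 S2=46 S3=28 blocked=[1, 2, 3]
Op 7: conn=-17 S1=31 S2=58 S3=28 blocked=[1, 2, 3]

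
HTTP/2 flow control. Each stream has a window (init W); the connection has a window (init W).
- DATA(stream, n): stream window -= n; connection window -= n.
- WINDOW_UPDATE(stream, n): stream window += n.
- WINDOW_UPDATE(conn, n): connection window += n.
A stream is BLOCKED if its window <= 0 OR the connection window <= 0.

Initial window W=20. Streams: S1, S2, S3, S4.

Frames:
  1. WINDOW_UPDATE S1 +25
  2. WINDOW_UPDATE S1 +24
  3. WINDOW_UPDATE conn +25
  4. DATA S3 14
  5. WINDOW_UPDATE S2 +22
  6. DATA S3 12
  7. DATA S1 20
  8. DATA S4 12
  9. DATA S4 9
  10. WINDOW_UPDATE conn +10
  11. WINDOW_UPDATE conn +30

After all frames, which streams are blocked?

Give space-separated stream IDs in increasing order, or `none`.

Op 1: conn=20 S1=45 S2=20 S3=20 S4=20 blocked=[]
Op 2: conn=20 S1=69 S2=20 S3=20 S4=20 blocked=[]
Op 3: conn=45 S1=69 S2=20 S3=20 S4=20 blocked=[]
Op 4: conn=31 S1=69 S2=20 S3=6 S4=20 blocked=[]
Op 5: conn=31 S1=69 S2=42 S3=6 S4=20 blocked=[]
Op 6: conn=19 S1=69 S2=42 S3=-6 S4=20 blocked=[3]
Op 7: conn=-1 S1=49 S2=42 S3=-6 S4=20 blocked=[1, 2, 3, 4]
Op 8: conn=-13 S1=49 S2=42 S3=-6 S4=8 blocked=[1, 2, 3, 4]
Op 9: conn=-22 S1=49 S2=42 S3=-6 S4=-1 blocked=[1, 2, 3, 4]
Op 10: conn=-12 S1=49 S2=42 S3=-6 S4=-1 blocked=[1, 2, 3, 4]
Op 11: conn=18 S1=49 S2=42 S3=-6 S4=-1 blocked=[3, 4]

Answer: S3 S4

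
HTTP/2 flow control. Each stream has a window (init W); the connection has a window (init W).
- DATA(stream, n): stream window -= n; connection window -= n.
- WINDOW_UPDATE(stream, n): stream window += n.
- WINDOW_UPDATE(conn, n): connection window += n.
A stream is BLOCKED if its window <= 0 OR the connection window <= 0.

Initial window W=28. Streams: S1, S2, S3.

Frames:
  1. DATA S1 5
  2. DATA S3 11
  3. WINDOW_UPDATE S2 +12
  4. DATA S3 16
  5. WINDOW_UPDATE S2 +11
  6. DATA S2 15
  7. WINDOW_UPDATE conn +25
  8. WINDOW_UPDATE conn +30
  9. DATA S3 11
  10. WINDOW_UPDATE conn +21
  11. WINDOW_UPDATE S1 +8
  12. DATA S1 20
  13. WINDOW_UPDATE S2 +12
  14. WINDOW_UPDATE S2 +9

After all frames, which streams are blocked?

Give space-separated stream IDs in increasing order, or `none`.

Op 1: conn=23 S1=23 S2=28 S3=28 blocked=[]
Op 2: conn=12 S1=23 S2=28 S3=17 blocked=[]
Op 3: conn=12 S1=23 S2=40 S3=17 blocked=[]
Op 4: conn=-4 S1=23 S2=40 S3=1 blocked=[1, 2, 3]
Op 5: conn=-4 S1=23 S2=51 S3=1 blocked=[1, 2, 3]
Op 6: conn=-19 S1=23 S2=36 S3=1 blocked=[1, 2, 3]
Op 7: conn=6 S1=23 S2=36 S3=1 blocked=[]
Op 8: conn=36 S1=23 S2=36 S3=1 blocked=[]
Op 9: conn=25 S1=23 S2=36 S3=-10 blocked=[3]
Op 10: conn=46 S1=23 S2=36 S3=-10 blocked=[3]
Op 11: conn=46 S1=31 S2=36 S3=-10 blocked=[3]
Op 12: conn=26 S1=11 S2=36 S3=-10 blocked=[3]
Op 13: conn=26 S1=11 S2=48 S3=-10 blocked=[3]
Op 14: conn=26 S1=11 S2=57 S3=-10 blocked=[3]

Answer: S3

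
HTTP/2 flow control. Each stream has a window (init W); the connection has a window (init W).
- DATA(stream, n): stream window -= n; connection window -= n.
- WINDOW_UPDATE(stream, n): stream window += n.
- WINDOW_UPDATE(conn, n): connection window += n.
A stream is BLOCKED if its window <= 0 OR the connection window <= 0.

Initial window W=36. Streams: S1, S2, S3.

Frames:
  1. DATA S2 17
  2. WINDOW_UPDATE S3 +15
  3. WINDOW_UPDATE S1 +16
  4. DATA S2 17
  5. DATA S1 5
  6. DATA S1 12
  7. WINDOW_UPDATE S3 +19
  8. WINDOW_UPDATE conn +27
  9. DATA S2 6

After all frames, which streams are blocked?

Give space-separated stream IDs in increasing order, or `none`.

Op 1: conn=19 S1=36 S2=19 S3=36 blocked=[]
Op 2: conn=19 S1=36 S2=19 S3=51 blocked=[]
Op 3: conn=19 S1=52 S2=19 S3=51 blocked=[]
Op 4: conn=2 S1=52 S2=2 S3=51 blocked=[]
Op 5: conn=-3 S1=47 S2=2 S3=51 blocked=[1, 2, 3]
Op 6: conn=-15 S1=35 S2=2 S3=51 blocked=[1, 2, 3]
Op 7: conn=-15 S1=35 S2=2 S3=70 blocked=[1, 2, 3]
Op 8: conn=12 S1=35 S2=2 S3=70 blocked=[]
Op 9: conn=6 S1=35 S2=-4 S3=70 blocked=[2]

Answer: S2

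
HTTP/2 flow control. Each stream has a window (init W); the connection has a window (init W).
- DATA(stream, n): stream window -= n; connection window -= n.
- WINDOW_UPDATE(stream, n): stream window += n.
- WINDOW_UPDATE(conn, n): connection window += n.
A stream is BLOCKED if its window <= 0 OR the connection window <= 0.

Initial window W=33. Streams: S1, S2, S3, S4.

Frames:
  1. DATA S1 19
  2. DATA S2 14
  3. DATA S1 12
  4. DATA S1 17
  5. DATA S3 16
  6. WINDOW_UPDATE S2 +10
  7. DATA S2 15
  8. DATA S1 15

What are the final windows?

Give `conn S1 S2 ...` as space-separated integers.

Answer: -75 -30 14 17 33

Derivation:
Op 1: conn=14 S1=14 S2=33 S3=33 S4=33 blocked=[]
Op 2: conn=0 S1=14 S2=19 S3=33 S4=33 blocked=[1, 2, 3, 4]
Op 3: conn=-12 S1=2 S2=19 S3=33 S4=33 blocked=[1, 2, 3, 4]
Op 4: conn=-29 S1=-15 S2=19 S3=33 S4=33 blocked=[1, 2, 3, 4]
Op 5: conn=-45 S1=-15 S2=19 S3=17 S4=33 blocked=[1, 2, 3, 4]
Op 6: conn=-45 S1=-15 S2=29 S3=17 S4=33 blocked=[1, 2, 3, 4]
Op 7: conn=-60 S1=-15 S2=14 S3=17 S4=33 blocked=[1, 2, 3, 4]
Op 8: conn=-75 S1=-30 S2=14 S3=17 S4=33 blocked=[1, 2, 3, 4]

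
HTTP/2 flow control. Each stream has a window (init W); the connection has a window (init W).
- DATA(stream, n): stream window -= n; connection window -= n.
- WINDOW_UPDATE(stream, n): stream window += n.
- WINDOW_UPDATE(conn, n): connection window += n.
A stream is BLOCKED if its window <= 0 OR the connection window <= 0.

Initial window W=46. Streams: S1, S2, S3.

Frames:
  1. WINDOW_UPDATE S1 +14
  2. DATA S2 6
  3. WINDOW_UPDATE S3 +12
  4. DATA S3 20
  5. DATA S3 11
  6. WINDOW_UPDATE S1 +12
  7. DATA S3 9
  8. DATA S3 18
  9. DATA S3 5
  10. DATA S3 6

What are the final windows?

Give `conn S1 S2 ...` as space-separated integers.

Op 1: conn=46 S1=60 S2=46 S3=46 blocked=[]
Op 2: conn=40 S1=60 S2=40 S3=46 blocked=[]
Op 3: conn=40 S1=60 S2=40 S3=58 blocked=[]
Op 4: conn=20 S1=60 S2=40 S3=38 blocked=[]
Op 5: conn=9 S1=60 S2=40 S3=27 blocked=[]
Op 6: conn=9 S1=72 S2=40 S3=27 blocked=[]
Op 7: conn=0 S1=72 S2=40 S3=18 blocked=[1, 2, 3]
Op 8: conn=-18 S1=72 S2=40 S3=0 blocked=[1, 2, 3]
Op 9: conn=-23 S1=72 S2=40 S3=-5 blocked=[1, 2, 3]
Op 10: conn=-29 S1=72 S2=40 S3=-11 blocked=[1, 2, 3]

Answer: -29 72 40 -11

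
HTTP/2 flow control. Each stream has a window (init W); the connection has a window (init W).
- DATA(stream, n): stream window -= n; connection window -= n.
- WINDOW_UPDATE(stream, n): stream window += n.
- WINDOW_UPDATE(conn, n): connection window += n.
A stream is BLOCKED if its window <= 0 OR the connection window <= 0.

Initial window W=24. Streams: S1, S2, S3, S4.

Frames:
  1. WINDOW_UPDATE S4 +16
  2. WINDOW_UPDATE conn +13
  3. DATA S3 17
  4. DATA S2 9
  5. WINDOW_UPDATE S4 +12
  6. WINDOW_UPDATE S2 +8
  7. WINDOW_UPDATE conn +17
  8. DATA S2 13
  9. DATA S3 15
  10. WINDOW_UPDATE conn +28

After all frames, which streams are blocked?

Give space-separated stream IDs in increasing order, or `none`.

Op 1: conn=24 S1=24 S2=24 S3=24 S4=40 blocked=[]
Op 2: conn=37 S1=24 S2=24 S3=24 S4=40 blocked=[]
Op 3: conn=20 S1=24 S2=24 S3=7 S4=40 blocked=[]
Op 4: conn=11 S1=24 S2=15 S3=7 S4=40 blocked=[]
Op 5: conn=11 S1=24 S2=15 S3=7 S4=52 blocked=[]
Op 6: conn=11 S1=24 S2=23 S3=7 S4=52 blocked=[]
Op 7: conn=28 S1=24 S2=23 S3=7 S4=52 blocked=[]
Op 8: conn=15 S1=24 S2=10 S3=7 S4=52 blocked=[]
Op 9: conn=0 S1=24 S2=10 S3=-8 S4=52 blocked=[1, 2, 3, 4]
Op 10: conn=28 S1=24 S2=10 S3=-8 S4=52 blocked=[3]

Answer: S3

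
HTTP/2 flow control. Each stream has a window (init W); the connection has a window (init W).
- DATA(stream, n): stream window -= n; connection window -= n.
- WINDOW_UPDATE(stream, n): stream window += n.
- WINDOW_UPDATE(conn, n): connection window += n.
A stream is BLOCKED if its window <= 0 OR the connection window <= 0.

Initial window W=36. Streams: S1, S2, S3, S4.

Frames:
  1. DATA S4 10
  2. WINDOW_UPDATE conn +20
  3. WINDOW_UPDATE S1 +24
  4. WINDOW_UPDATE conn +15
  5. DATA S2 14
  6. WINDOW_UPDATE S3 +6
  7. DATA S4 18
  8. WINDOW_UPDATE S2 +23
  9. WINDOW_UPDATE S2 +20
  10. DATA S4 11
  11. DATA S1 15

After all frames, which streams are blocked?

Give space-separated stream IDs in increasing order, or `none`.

Answer: S4

Derivation:
Op 1: conn=26 S1=36 S2=36 S3=36 S4=26 blocked=[]
Op 2: conn=46 S1=36 S2=36 S3=36 S4=26 blocked=[]
Op 3: conn=46 S1=60 S2=36 S3=36 S4=26 blocked=[]
Op 4: conn=61 S1=60 S2=36 S3=36 S4=26 blocked=[]
Op 5: conn=47 S1=60 S2=22 S3=36 S4=26 blocked=[]
Op 6: conn=47 S1=60 S2=22 S3=42 S4=26 blocked=[]
Op 7: conn=29 S1=60 S2=22 S3=42 S4=8 blocked=[]
Op 8: conn=29 S1=60 S2=45 S3=42 S4=8 blocked=[]
Op 9: conn=29 S1=60 S2=65 S3=42 S4=8 blocked=[]
Op 10: conn=18 S1=60 S2=65 S3=42 S4=-3 blocked=[4]
Op 11: conn=3 S1=45 S2=65 S3=42 S4=-3 blocked=[4]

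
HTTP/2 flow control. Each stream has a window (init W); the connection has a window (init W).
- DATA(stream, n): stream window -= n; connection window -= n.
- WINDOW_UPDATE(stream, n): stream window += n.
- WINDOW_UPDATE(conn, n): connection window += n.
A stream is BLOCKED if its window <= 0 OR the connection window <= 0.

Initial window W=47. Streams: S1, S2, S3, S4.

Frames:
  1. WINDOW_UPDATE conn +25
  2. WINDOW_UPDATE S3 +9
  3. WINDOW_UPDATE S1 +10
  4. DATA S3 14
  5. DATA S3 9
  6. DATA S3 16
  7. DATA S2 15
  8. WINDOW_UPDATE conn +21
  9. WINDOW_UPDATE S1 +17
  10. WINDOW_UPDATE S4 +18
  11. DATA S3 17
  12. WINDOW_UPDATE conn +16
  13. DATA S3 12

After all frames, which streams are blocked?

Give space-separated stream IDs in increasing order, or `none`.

Op 1: conn=72 S1=47 S2=47 S3=47 S4=47 blocked=[]
Op 2: conn=72 S1=47 S2=47 S3=56 S4=47 blocked=[]
Op 3: conn=72 S1=57 S2=47 S3=56 S4=47 blocked=[]
Op 4: conn=58 S1=57 S2=47 S3=42 S4=47 blocked=[]
Op 5: conn=49 S1=57 S2=47 S3=33 S4=47 blocked=[]
Op 6: conn=33 S1=57 S2=47 S3=17 S4=47 blocked=[]
Op 7: conn=18 S1=57 S2=32 S3=17 S4=47 blocked=[]
Op 8: conn=39 S1=57 S2=32 S3=17 S4=47 blocked=[]
Op 9: conn=39 S1=74 S2=32 S3=17 S4=47 blocked=[]
Op 10: conn=39 S1=74 S2=32 S3=17 S4=65 blocked=[]
Op 11: conn=22 S1=74 S2=32 S3=0 S4=65 blocked=[3]
Op 12: conn=38 S1=74 S2=32 S3=0 S4=65 blocked=[3]
Op 13: conn=26 S1=74 S2=32 S3=-12 S4=65 blocked=[3]

Answer: S3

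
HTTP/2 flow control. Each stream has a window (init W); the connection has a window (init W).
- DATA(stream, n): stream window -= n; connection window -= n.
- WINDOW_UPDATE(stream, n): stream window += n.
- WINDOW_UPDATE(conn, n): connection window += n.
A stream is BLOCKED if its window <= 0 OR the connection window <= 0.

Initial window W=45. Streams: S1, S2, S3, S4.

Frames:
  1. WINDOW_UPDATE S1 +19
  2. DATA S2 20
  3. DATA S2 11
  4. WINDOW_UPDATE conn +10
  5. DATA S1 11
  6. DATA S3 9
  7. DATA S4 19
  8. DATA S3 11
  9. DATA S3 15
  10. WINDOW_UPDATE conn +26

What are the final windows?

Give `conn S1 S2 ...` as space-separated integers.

Answer: -15 53 14 10 26

Derivation:
Op 1: conn=45 S1=64 S2=45 S3=45 S4=45 blocked=[]
Op 2: conn=25 S1=64 S2=25 S3=45 S4=45 blocked=[]
Op 3: conn=14 S1=64 S2=14 S3=45 S4=45 blocked=[]
Op 4: conn=24 S1=64 S2=14 S3=45 S4=45 blocked=[]
Op 5: conn=13 S1=53 S2=14 S3=45 S4=45 blocked=[]
Op 6: conn=4 S1=53 S2=14 S3=36 S4=45 blocked=[]
Op 7: conn=-15 S1=53 S2=14 S3=36 S4=26 blocked=[1, 2, 3, 4]
Op 8: conn=-26 S1=53 S2=14 S3=25 S4=26 blocked=[1, 2, 3, 4]
Op 9: conn=-41 S1=53 S2=14 S3=10 S4=26 blocked=[1, 2, 3, 4]
Op 10: conn=-15 S1=53 S2=14 S3=10 S4=26 blocked=[1, 2, 3, 4]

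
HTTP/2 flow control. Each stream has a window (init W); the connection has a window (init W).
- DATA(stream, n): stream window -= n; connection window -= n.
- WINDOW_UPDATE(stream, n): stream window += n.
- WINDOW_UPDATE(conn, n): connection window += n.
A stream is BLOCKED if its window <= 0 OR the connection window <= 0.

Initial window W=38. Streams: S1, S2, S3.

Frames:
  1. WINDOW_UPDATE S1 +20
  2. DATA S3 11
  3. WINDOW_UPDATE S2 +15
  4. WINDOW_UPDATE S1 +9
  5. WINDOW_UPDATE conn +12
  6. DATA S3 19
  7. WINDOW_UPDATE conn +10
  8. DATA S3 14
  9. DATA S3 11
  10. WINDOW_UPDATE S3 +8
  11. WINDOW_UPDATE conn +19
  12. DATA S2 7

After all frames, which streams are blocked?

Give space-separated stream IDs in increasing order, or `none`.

Answer: S3

Derivation:
Op 1: conn=38 S1=58 S2=38 S3=38 blocked=[]
Op 2: conn=27 S1=58 S2=38 S3=27 blocked=[]
Op 3: conn=27 S1=58 S2=53 S3=27 blocked=[]
Op 4: conn=27 S1=67 S2=53 S3=27 blocked=[]
Op 5: conn=39 S1=67 S2=53 S3=27 blocked=[]
Op 6: conn=20 S1=67 S2=53 S3=8 blocked=[]
Op 7: conn=30 S1=67 S2=53 S3=8 blocked=[]
Op 8: conn=16 S1=67 S2=53 S3=-6 blocked=[3]
Op 9: conn=5 S1=67 S2=53 S3=-17 blocked=[3]
Op 10: conn=5 S1=67 S2=53 S3=-9 blocked=[3]
Op 11: conn=24 S1=67 S2=53 S3=-9 blocked=[3]
Op 12: conn=17 S1=67 S2=46 S3=-9 blocked=[3]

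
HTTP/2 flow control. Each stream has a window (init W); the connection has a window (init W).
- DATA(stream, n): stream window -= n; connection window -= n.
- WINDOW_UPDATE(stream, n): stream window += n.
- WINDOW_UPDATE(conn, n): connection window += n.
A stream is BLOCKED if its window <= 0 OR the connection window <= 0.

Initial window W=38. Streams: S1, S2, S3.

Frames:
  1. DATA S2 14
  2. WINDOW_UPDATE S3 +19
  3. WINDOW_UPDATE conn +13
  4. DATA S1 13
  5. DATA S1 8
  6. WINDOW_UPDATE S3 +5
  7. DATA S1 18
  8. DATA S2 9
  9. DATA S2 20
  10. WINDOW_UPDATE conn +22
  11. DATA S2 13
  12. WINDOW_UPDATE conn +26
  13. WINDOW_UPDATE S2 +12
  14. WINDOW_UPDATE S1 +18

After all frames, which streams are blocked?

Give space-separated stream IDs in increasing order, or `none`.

Answer: S2

Derivation:
Op 1: conn=24 S1=38 S2=24 S3=38 blocked=[]
Op 2: conn=24 S1=38 S2=24 S3=57 blocked=[]
Op 3: conn=37 S1=38 S2=24 S3=57 blocked=[]
Op 4: conn=24 S1=25 S2=24 S3=57 blocked=[]
Op 5: conn=16 S1=17 S2=24 S3=57 blocked=[]
Op 6: conn=16 S1=17 S2=24 S3=62 blocked=[]
Op 7: conn=-2 S1=-1 S2=24 S3=62 blocked=[1, 2, 3]
Op 8: conn=-11 S1=-1 S2=15 S3=62 blocked=[1, 2, 3]
Op 9: conn=-31 S1=-1 S2=-5 S3=62 blocked=[1, 2, 3]
Op 10: conn=-9 S1=-1 S2=-5 S3=62 blocked=[1, 2, 3]
Op 11: conn=-22 S1=-1 S2=-18 S3=62 blocked=[1, 2, 3]
Op 12: conn=4 S1=-1 S2=-18 S3=62 blocked=[1, 2]
Op 13: conn=4 S1=-1 S2=-6 S3=62 blocked=[1, 2]
Op 14: conn=4 S1=17 S2=-6 S3=62 blocked=[2]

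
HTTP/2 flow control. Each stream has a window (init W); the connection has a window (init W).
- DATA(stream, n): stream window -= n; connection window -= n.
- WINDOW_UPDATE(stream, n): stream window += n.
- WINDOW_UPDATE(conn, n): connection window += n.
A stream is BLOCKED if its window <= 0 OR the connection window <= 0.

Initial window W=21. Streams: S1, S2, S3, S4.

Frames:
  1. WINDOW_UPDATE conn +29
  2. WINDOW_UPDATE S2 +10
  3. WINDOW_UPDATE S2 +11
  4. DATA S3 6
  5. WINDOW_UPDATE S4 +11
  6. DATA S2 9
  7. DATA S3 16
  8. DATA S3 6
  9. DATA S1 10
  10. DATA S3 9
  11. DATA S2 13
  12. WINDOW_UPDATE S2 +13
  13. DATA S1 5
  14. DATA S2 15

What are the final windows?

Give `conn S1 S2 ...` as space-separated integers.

Answer: -39 6 18 -16 32

Derivation:
Op 1: conn=50 S1=21 S2=21 S3=21 S4=21 blocked=[]
Op 2: conn=50 S1=21 S2=31 S3=21 S4=21 blocked=[]
Op 3: conn=50 S1=21 S2=42 S3=21 S4=21 blocked=[]
Op 4: conn=44 S1=21 S2=42 S3=15 S4=21 blocked=[]
Op 5: conn=44 S1=21 S2=42 S3=15 S4=32 blocked=[]
Op 6: conn=35 S1=21 S2=33 S3=15 S4=32 blocked=[]
Op 7: conn=19 S1=21 S2=33 S3=-1 S4=32 blocked=[3]
Op 8: conn=13 S1=21 S2=33 S3=-7 S4=32 blocked=[3]
Op 9: conn=3 S1=11 S2=33 S3=-7 S4=32 blocked=[3]
Op 10: conn=-6 S1=11 S2=33 S3=-16 S4=32 blocked=[1, 2, 3, 4]
Op 11: conn=-19 S1=11 S2=20 S3=-16 S4=32 blocked=[1, 2, 3, 4]
Op 12: conn=-19 S1=11 S2=33 S3=-16 S4=32 blocked=[1, 2, 3, 4]
Op 13: conn=-24 S1=6 S2=33 S3=-16 S4=32 blocked=[1, 2, 3, 4]
Op 14: conn=-39 S1=6 S2=18 S3=-16 S4=32 blocked=[1, 2, 3, 4]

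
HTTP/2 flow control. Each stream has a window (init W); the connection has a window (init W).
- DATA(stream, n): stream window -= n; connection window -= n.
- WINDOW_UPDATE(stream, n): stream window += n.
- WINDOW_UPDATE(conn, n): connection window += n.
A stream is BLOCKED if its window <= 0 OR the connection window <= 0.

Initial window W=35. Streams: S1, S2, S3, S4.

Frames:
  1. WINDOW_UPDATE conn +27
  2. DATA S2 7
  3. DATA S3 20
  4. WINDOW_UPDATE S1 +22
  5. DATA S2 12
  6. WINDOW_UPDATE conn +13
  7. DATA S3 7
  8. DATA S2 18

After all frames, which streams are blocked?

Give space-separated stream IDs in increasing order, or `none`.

Op 1: conn=62 S1=35 S2=35 S3=35 S4=35 blocked=[]
Op 2: conn=55 S1=35 S2=28 S3=35 S4=35 blocked=[]
Op 3: conn=35 S1=35 S2=28 S3=15 S4=35 blocked=[]
Op 4: conn=35 S1=57 S2=28 S3=15 S4=35 blocked=[]
Op 5: conn=23 S1=57 S2=16 S3=15 S4=35 blocked=[]
Op 6: conn=36 S1=57 S2=16 S3=15 S4=35 blocked=[]
Op 7: conn=29 S1=57 S2=16 S3=8 S4=35 blocked=[]
Op 8: conn=11 S1=57 S2=-2 S3=8 S4=35 blocked=[2]

Answer: S2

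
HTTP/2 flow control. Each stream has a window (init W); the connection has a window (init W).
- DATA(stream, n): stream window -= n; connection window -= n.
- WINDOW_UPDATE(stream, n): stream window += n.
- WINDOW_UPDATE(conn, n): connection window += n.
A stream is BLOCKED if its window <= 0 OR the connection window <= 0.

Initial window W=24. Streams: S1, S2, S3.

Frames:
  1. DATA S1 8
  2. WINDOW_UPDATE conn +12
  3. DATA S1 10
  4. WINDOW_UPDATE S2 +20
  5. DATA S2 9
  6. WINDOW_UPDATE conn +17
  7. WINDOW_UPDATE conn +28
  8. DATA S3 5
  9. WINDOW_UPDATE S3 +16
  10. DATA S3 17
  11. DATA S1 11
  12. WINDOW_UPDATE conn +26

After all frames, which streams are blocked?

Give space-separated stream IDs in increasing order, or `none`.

Op 1: conn=16 S1=16 S2=24 S3=24 blocked=[]
Op 2: conn=28 S1=16 S2=24 S3=24 blocked=[]
Op 3: conn=18 S1=6 S2=24 S3=24 blocked=[]
Op 4: conn=18 S1=6 S2=44 S3=24 blocked=[]
Op 5: conn=9 S1=6 S2=35 S3=24 blocked=[]
Op 6: conn=26 S1=6 S2=35 S3=24 blocked=[]
Op 7: conn=54 S1=6 S2=35 S3=24 blocked=[]
Op 8: conn=49 S1=6 S2=35 S3=19 blocked=[]
Op 9: conn=49 S1=6 S2=35 S3=35 blocked=[]
Op 10: conn=32 S1=6 S2=35 S3=18 blocked=[]
Op 11: conn=21 S1=-5 S2=35 S3=18 blocked=[1]
Op 12: conn=47 S1=-5 S2=35 S3=18 blocked=[1]

Answer: S1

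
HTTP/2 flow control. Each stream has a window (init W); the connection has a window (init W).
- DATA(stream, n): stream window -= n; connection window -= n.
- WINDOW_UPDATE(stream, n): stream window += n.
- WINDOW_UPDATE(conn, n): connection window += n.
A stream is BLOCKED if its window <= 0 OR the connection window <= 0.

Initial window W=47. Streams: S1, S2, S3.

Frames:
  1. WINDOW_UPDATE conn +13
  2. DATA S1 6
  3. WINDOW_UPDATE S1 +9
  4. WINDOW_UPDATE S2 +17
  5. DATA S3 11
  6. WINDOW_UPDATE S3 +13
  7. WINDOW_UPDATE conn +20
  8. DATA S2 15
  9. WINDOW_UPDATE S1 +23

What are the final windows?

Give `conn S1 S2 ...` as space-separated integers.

Op 1: conn=60 S1=47 S2=47 S3=47 blocked=[]
Op 2: conn=54 S1=41 S2=47 S3=47 blocked=[]
Op 3: conn=54 S1=50 S2=47 S3=47 blocked=[]
Op 4: conn=54 S1=50 S2=64 S3=47 blocked=[]
Op 5: conn=43 S1=50 S2=64 S3=36 blocked=[]
Op 6: conn=43 S1=50 S2=64 S3=49 blocked=[]
Op 7: conn=63 S1=50 S2=64 S3=49 blocked=[]
Op 8: conn=48 S1=50 S2=49 S3=49 blocked=[]
Op 9: conn=48 S1=73 S2=49 S3=49 blocked=[]

Answer: 48 73 49 49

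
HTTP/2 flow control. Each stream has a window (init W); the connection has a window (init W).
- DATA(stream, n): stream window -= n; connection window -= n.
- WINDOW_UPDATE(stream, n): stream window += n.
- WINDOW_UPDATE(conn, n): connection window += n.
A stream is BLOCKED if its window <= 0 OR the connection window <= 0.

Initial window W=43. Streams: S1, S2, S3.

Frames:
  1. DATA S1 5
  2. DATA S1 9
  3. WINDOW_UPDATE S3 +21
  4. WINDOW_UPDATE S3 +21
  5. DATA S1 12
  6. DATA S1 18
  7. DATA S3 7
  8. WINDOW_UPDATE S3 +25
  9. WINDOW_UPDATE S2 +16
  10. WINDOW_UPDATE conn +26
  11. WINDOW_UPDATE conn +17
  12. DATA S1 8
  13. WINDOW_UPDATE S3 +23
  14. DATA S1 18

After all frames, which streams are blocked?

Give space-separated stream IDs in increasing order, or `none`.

Answer: S1

Derivation:
Op 1: conn=38 S1=38 S2=43 S3=43 blocked=[]
Op 2: conn=29 S1=29 S2=43 S3=43 blocked=[]
Op 3: conn=29 S1=29 S2=43 S3=64 blocked=[]
Op 4: conn=29 S1=29 S2=43 S3=85 blocked=[]
Op 5: conn=17 S1=17 S2=43 S3=85 blocked=[]
Op 6: conn=-1 S1=-1 S2=43 S3=85 blocked=[1, 2, 3]
Op 7: conn=-8 S1=-1 S2=43 S3=78 blocked=[1, 2, 3]
Op 8: conn=-8 S1=-1 S2=43 S3=103 blocked=[1, 2, 3]
Op 9: conn=-8 S1=-1 S2=59 S3=103 blocked=[1, 2, 3]
Op 10: conn=18 S1=-1 S2=59 S3=103 blocked=[1]
Op 11: conn=35 S1=-1 S2=59 S3=103 blocked=[1]
Op 12: conn=27 S1=-9 S2=59 S3=103 blocked=[1]
Op 13: conn=27 S1=-9 S2=59 S3=126 blocked=[1]
Op 14: conn=9 S1=-27 S2=59 S3=126 blocked=[1]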